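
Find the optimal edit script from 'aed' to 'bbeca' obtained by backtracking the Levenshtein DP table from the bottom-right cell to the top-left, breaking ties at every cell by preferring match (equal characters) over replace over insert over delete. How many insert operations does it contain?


Edit distance = 4. Backtracking from cell (3, 5) with preference match > replace > insert > delete,
then listing the resulting alignment 'aed' -> 'bbeca' left to right:
  Step 1: insert 'b' [insertion #1]
  Step 2: replace a->b
  Step 3: keep 'e'
  Step 4: insert 'c' [insertion #2]
  Step 5: replace d->a
Total insertions: 2

2


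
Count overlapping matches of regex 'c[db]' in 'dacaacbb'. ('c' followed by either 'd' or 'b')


Pattern: c[db] means 'c' followed by either 'd' or 'b'.
Scanning 'dacaacbb' position-by-position:
  Pos 0: window 'da' -> no
  Pos 1: window 'ac' -> no
  Pos 2: window 'ca' -> no
  Pos 3: window 'aa' -> no
  Pos 4: window 'ac' -> no
  Pos 5: window 'cb' -> MATCH
  Pos 6: window 'bb' -> no
  Pos 7: window 'b' -> no
Total matches: 1

1


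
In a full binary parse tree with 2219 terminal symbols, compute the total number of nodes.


Leaf nodes (terminals): 2219
Internal nodes = n - 1 = 2219 - 1 = 2218
Total = leaves + internal = 2219 + 2218 = 4437

4437


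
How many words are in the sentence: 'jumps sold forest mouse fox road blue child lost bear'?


Counting words by splitting on spaces:
  Word 1: 'jumps'
  Word 2: 'sold'
  Word 3: 'forest'
  Word 4: 'mouse'
  Word 5: 'fox'
  Word 6: 'road'
  Word 7: 'blue'
  Word 8: 'child'
  Word 9: 'lost'
  Word 10: 'bear'
Total words: 10

10


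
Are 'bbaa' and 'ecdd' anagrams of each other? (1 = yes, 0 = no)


Sort characters of 'bbaa': 'aabb'
Sort characters of 'ecdd': 'cdde'
Sorted forms differ -> they are NOT anagrams
Result: 0

0


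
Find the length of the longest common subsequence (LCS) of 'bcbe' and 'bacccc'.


DP table for LCS of 'bcbe' and 'bacccc':
       b  a  c  c  c  c
    0  0  0  0  0  0  0
  b 0  1  1  1  1  1  1
  c 0  1  1  2  2  2  2
  b 0  1  1  2  2  2  2
  e 0  1  1  2  2  2  2
LCS: 'bc'
LCS length = 2

2


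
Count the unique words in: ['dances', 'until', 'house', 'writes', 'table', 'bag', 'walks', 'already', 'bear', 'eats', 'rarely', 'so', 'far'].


Listing all tokens and tracking unique types:
  Token 1: 'dances' -> NEW (unique so far: 1)
  Token 2: 'until' -> NEW (unique so far: 2)
  Token 3: 'house' -> NEW (unique so far: 3)
  Token 4: 'writes' -> NEW (unique so far: 4)
  Token 5: 'table' -> NEW (unique so far: 5)
  Token 6: 'bag' -> NEW (unique so far: 6)
  Token 7: 'walks' -> NEW (unique so far: 7)
  Token 8: 'already' -> NEW (unique so far: 8)
  Token 9: 'bear' -> NEW (unique so far: 9)
  Token 10: 'eats' -> NEW (unique so far: 10)
  Token 11: 'rarely' -> NEW (unique so far: 11)
  Token 12: 'so' -> NEW (unique so far: 12)
  Token 13: 'far' -> NEW (unique so far: 13)
Unique types: ('already', 'bag', 'bear', 'dances', 'eats', 'far', 'house', 'rarely', 'so', 'table', 'until', 'walks', 'writes')
Vocabulary size: 13

13


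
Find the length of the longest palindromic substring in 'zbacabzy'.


Scanning 'zbacabzy' for palindromic substrings.
Substring at positions 0-6: 'zbacabz'.
Check: reverse('zbacabz') = 'zbacabz' -> palindrome confirmed.
Neighbouring characters ('-' / 'y') break symmetry, so it cannot extend further.
No longer palindromic substring exists; longest length = 7

7


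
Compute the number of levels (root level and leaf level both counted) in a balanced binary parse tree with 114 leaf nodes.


In a balanced binary tree with n leaves the deepest leaf is ceil(log2(n)) edges below the root,
so counting node levels inclusive of root and leaves gives ceil(log2(n)) + 1 levels.
log2(114) = 6.8329
ceil(6.8329) = 7
levels = 7 + 1 = 8

8


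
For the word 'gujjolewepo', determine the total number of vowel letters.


Scanning each character of 'gujjolewepo':
  Position 1: 'g' -> consonant (running count: 0)
  Position 2: 'u' -> vowel (running count: 1)
  Position 3: 'j' -> consonant (running count: 1)
  Position 4: 'j' -> consonant (running count: 1)
  Position 5: 'o' -> vowel (running count: 2)
  Position 6: 'l' -> consonant (running count: 2)
  Position 7: 'e' -> vowel (running count: 3)
  Position 8: 'w' -> consonant (running count: 3)
  Position 9: 'e' -> vowel (running count: 4)
  Position 10: 'p' -> consonant (running count: 4)
  Position 11: 'o' -> vowel (running count: 5)
Total vowels: 5

5


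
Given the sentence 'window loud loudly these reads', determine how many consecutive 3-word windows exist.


Word trigrams from [5] words:
  Trigram 1: (window loud loudly)
  Trigram 2: (loud loudly these)
  Trigram 3: (loudly these reads)
Total word trigrams: 5 - 2 = 3

3


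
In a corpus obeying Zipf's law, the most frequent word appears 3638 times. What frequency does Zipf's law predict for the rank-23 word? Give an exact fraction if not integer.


Zipf's law: freq(rank) = f1 / rank
f1 = 3638, rank = 23
freq = 3638 / 23
GCD(3638, 23) = 1
Simplified: 3638/23

3638/23


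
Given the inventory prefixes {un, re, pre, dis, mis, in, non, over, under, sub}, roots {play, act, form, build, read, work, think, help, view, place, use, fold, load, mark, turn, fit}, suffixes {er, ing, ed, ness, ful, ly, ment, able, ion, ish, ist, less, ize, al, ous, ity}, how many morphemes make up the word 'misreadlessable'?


Segmenting 'misreadlessable' against the inventory:
  'mis' -> prefix (morpheme 1)
  'read' -> root (morpheme 2)
  'less' -> suffix (morpheme 3)
  'able' -> suffix (morpheme 4)
Total morphemes: 4

4


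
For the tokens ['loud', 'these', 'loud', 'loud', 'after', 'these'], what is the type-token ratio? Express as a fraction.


Tokens: 6
Unique types: ('after', 'loud', 'these') = 3
TTR = 3/6
Simplify: divide both by 3 -> 1/2
TTR = 1/2

1/2


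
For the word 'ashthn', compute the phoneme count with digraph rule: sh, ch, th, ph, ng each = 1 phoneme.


Parsing 'ashthn' greedily, digraphs first:
  'a' -> vowel phoneme (phonemes so far: 1)
  'sh' -> digraph (1 consonant phoneme) (phonemes so far: 2)
  'th' -> digraph (1 consonant phoneme) (phonemes so far: 3)
  'n' -> consonant phoneme (phonemes so far: 4)
Total phonemes: 4

4


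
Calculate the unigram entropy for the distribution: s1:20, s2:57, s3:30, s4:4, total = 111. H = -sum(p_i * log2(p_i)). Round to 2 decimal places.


Computing entropy H = -sum(p_i * log2(p_i)):
  s1: p = 20/111 = 0.1802, -p*log2(p) = 0.4455
  s2: p = 57/111 = 0.5135, -p*log2(p) = 0.4938
  s3: p = 30/111 = 0.2703, -p*log2(p) = 0.5101
  s4: p = 4/111 = 0.0360, -p*log2(p) = 0.1728
H = sum of terms = 1.6222
Rounded to 2 decimals: 1.62

1.62


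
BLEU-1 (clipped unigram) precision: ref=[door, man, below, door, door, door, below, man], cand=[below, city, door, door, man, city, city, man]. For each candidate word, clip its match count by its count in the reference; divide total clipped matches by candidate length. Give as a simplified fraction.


Reference word counts: {'below': 2, 'door': 4, 'man': 2}
Checking each candidate word (with clipping):
  'below' -> in reference (ref count 2, used 1/2) -> match (matches: 1)
  'city' -> not in reference -> no match (matches: 1)
  'door' -> in reference (ref count 4, used 1/4) -> match (matches: 2)
  'door' -> in reference (ref count 4, used 2/4) -> match (matches: 3)
  'man' -> in reference (ref count 2, used 1/2) -> match (matches: 4)
  'city' -> not in reference -> no match (matches: 4)
  'city' -> not in reference -> no match (matches: 4)
  'man' -> in reference (ref count 2, used 2/2) -> match (matches: 5)
Clipped matches: 5, Candidate length: 8
Precision = 5/8

5/8


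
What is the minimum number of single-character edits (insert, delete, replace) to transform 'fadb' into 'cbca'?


Building DP table for s1='fadb' (len 4) and s2='cbca' (len 4):
       c  b  c  a
    0  1  2  3  4
  f 1  1  2  3  4
  a 2  2  2  3  3
  d 3  3  3  3  4
  b 4  4  3  4  4
Edit distance = dp[4][4] = 4

4


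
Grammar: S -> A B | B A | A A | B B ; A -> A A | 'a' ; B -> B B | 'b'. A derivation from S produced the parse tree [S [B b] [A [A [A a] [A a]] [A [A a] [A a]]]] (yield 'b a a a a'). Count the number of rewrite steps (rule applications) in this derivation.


Every bracketed nonterminal node [X ...] in the tree is produced by exactly one rule application.
Reading the tree off as a leftmost derivation:
  Step 1: S  =>  B A   (applied S -> B A)
  Step 2: B A  =>  b A   (applied B -> b)
  Step 3: b A  =>  b A A   (applied A -> A A)
  Step 4: b A A  =>  b A A A   (applied A -> A A)
  Step 5: b A A A  =>  b a A A   (applied A -> a)
  Step 6: b a A A  =>  b a a A   (applied A -> a)
  Step 7: b a a A  =>  b a a A A   (applied A -> A A)
  Step 8: b a a A A  =>  b a a a A   (applied A -> a)
  Step 9: b a a a A  =>  b a a a a   (applied A -> a)
Final yield: b a a a a
Total rewrite steps: 9

9


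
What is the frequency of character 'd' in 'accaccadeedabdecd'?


Scanning 'accaccadeedabdecd' for 'd':
  Position 7: 'd' -> MATCH (count: 1)
  Position 10: 'd' -> MATCH (count: 2)
  Position 13: 'd' -> MATCH (count: 3)
  Position 16: 'd' -> MATCH (count: 4)
Total occurrences of 'd': 4

4


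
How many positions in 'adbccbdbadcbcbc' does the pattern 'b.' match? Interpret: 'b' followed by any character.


Pattern: b. means 'b' followed by any character.
Scanning 'adbccbdbadcbcbc' position-by-position:
  Pos 0: window 'ad' -> no
  Pos 1: window 'db' -> no
  Pos 2: window 'bc' -> MATCH
  Pos 3: window 'cc' -> no
  Pos 4: window 'cb' -> no
  Pos 5: window 'bd' -> MATCH
  Pos 6: window 'db' -> no
  Pos 7: window 'ba' -> MATCH
  Pos 8: window 'ad' -> no
  Pos 9: window 'dc' -> no
  Pos 10: window 'cb' -> no
  Pos 11: window 'bc' -> MATCH
  Pos 12: window 'cb' -> no
  Pos 13: window 'bc' -> MATCH
  Pos 14: window 'c' -> no
Total matches: 5

5


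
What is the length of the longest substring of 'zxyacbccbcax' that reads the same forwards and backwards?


Scanning 'zxyacbccbcax' for palindromic substrings.
Substring at positions 3-10: 'acbccbca'.
Check: reverse('acbccbca') = 'acbccbca' -> palindrome confirmed.
Neighbouring characters ('y' / 'x') break symmetry, so it cannot extend further.
No longer palindromic substring exists; longest length = 8

8


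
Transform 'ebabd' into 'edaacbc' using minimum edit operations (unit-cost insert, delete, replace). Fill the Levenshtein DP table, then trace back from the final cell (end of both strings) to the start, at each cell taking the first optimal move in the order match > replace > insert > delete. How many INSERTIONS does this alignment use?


Edit distance = 4. Backtracking from cell (5, 7) with preference match > replace > insert > delete,
then listing the resulting alignment 'ebabd' -> 'edaacbc' left to right:
  Step 1: keep 'e'
  Step 2: insert 'd' [insertion #1]
  Step 3: replace b->a
  Step 4: keep 'a'
  Step 5: insert 'c' [insertion #2]
  Step 6: keep 'b'
  Step 7: replace d->c
Total insertions: 2

2


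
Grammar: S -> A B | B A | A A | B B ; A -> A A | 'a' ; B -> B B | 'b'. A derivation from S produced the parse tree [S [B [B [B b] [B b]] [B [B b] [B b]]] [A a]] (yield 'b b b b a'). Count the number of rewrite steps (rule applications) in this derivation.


Every bracketed nonterminal node [X ...] in the tree is produced by exactly one rule application.
Reading the tree off as a leftmost derivation:
  Step 1: S  =>  B A   (applied S -> B A)
  Step 2: B A  =>  B B A   (applied B -> B B)
  Step 3: B B A  =>  B B B A   (applied B -> B B)
  Step 4: B B B A  =>  b B B A   (applied B -> b)
  Step 5: b B B A  =>  b b B A   (applied B -> b)
  Step 6: b b B A  =>  b b B B A   (applied B -> B B)
  Step 7: b b B B A  =>  b b b B A   (applied B -> b)
  Step 8: b b b B A  =>  b b b b A   (applied B -> b)
  Step 9: b b b b A  =>  b b b b a   (applied A -> a)
Final yield: b b b b a
Total rewrite steps: 9

9


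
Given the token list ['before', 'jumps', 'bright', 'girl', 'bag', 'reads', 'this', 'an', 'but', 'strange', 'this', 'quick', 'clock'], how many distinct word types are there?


Listing all tokens and tracking unique types:
  Token 1: 'before' -> NEW (unique so far: 1)
  Token 2: 'jumps' -> NEW (unique so far: 2)
  Token 3: 'bright' -> NEW (unique so far: 3)
  Token 4: 'girl' -> NEW (unique so far: 4)
  Token 5: 'bag' -> NEW (unique so far: 5)
  Token 6: 'reads' -> NEW (unique so far: 6)
  Token 7: 'this' -> NEW (unique so far: 7)
  Token 8: 'an' -> NEW (unique so far: 8)
  Token 9: 'but' -> NEW (unique so far: 9)
  Token 10: 'strange' -> NEW (unique so far: 10)
  Token 11: 'this' -> duplicate (unique so far: 10)
  Token 12: 'quick' -> NEW (unique so far: 11)
  Token 13: 'clock' -> NEW (unique so far: 12)
Unique types: ('an', 'bag', 'before', 'bright', 'but', 'clock', 'girl', 'jumps', 'quick', 'reads', 'strange', 'this')
Vocabulary size: 12

12


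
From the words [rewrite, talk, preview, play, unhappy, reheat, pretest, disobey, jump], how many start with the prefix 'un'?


Checking each word for prefix 'un':
  'rewrite' -> no (count: 0)
  'talk' -> no (count: 0)
  'preview' -> no (count: 0)
  'play' -> no (count: 0)
  'unhappy' -> YES, starts with 'un' (count: 1)
  'reheat' -> no (count: 1)
  'pretest' -> no (count: 1)
  'disobey' -> no (count: 1)
  'jump' -> no (count: 1)
Total with prefix 'un': 1

1


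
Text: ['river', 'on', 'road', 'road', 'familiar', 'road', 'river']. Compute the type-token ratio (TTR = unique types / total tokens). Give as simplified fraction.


Tokens: 7
Unique types: ('familiar', 'on', 'river', 'road') = 4
TTR = 4/7
Already in lowest terms.

4/7


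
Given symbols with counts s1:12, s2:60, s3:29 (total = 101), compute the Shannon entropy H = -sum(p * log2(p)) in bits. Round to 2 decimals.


Computing entropy H = -sum(p_i * log2(p_i)):
  s1: p = 12/101 = 0.1188, -p*log2(p) = 0.3651
  s2: p = 60/101 = 0.5941, -p*log2(p) = 0.4463
  s3: p = 29/101 = 0.2871, -p*log2(p) = 0.5169
H = sum of terms = 1.3283
Rounded to 2 decimals: 1.33

1.33


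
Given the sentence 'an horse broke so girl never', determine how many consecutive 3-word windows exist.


Word trigrams from [6] words:
  Trigram 1: (an horse broke)
  Trigram 2: (horse broke so)
  Trigram 3: (broke so girl)
  Trigram 4: (so girl never)
Total word trigrams: 6 - 2 = 4

4


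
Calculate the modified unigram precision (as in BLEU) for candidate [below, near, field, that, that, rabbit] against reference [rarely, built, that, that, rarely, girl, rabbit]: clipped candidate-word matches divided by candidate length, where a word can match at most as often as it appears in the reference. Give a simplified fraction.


Reference word counts: {'built': 1, 'girl': 1, 'rabbit': 1, 'rarely': 2, 'that': 2}
Checking each candidate word (with clipping):
  'below' -> not in reference -> no match (matches: 0)
  'near' -> not in reference -> no match (matches: 0)
  'field' -> not in reference -> no match (matches: 0)
  'that' -> in reference (ref count 2, used 1/2) -> match (matches: 1)
  'that' -> in reference (ref count 2, used 2/2) -> match (matches: 2)
  'rabbit' -> in reference (ref count 1, used 1/1) -> match (matches: 3)
Clipped matches: 3, Candidate length: 6
Precision = 3/6 = 1/2

1/2


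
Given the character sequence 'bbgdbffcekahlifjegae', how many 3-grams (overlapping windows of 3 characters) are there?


String 'bbgdbffcekahlifjegae' has length L = 20.
Number of overlapping n-grams = L - n + 1
Substituting: 20 - 3 + 1 = 18

18


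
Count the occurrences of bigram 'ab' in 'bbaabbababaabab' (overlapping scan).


Scanning 'bbaabbababaabab' for bigram 'ab':
  Position 0: 'bb' -> no
  Position 1: 'ba' -> no
  Position 2: 'aa' -> no
  Position 3: 'ab' -> MATCH
  Position 4: 'bb' -> no
  Position 5: 'ba' -> no
  Position 6: 'ab' -> MATCH
  Position 7: 'ba' -> no
  Position 8: 'ab' -> MATCH
  Position 9: 'ba' -> no
  Position 10: 'aa' -> no
  Position 11: 'ab' -> MATCH
  Position 12: 'ba' -> no
  Position 13: 'ab' -> MATCH
Total matches: 5

5


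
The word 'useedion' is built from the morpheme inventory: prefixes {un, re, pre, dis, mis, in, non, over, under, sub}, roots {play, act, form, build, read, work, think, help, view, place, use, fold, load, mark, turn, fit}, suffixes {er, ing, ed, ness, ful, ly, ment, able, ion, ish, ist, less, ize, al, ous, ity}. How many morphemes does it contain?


Segmenting 'useedion' against the inventory:
  'use' -> root (morpheme 1)
  'ed' -> suffix (morpheme 2)
  'ion' -> suffix (morpheme 3)
Total morphemes: 3

3


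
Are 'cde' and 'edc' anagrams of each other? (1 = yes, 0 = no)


Sort characters of 'cde': 'cde'
Sort characters of 'edc': 'cde'
Sorted forms match -> they ARE anagrams
Result: 1

1


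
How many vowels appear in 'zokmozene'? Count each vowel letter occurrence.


Scanning each character of 'zokmozene':
  Position 1: 'z' -> consonant (running count: 0)
  Position 2: 'o' -> vowel (running count: 1)
  Position 3: 'k' -> consonant (running count: 1)
  Position 4: 'm' -> consonant (running count: 1)
  Position 5: 'o' -> vowel (running count: 2)
  Position 6: 'z' -> consonant (running count: 2)
  Position 7: 'e' -> vowel (running count: 3)
  Position 8: 'n' -> consonant (running count: 3)
  Position 9: 'e' -> vowel (running count: 4)
Total vowels: 4

4


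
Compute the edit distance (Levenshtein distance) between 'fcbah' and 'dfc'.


Building DP table for s1='fcbah' (len 5) and s2='dfc' (len 3):
       d  f  c
    0  1  2  3
  f 1  1  1  2
  c 2  2  2  1
  b 3  3  3  2
  a 4  4  4  3
  h 5  5  5  4
Edit distance = dp[5][3] = 4

4


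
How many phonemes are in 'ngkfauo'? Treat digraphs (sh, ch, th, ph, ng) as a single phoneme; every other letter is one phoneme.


Parsing 'ngkfauo' greedily, digraphs first:
  'ng' -> digraph (1 consonant phoneme) (phonemes so far: 1)
  'k' -> consonant phoneme (phonemes so far: 2)
  'f' -> consonant phoneme (phonemes so far: 3)
  'a' -> vowel phoneme (phonemes so far: 4)
  'u' -> vowel phoneme (phonemes so far: 5)
  'o' -> vowel phoneme (phonemes so far: 6)
Total phonemes: 6

6


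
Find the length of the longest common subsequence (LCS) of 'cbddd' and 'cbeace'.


DP table for LCS of 'cbddd' and 'cbeace':
       c  b  e  a  c  e
    0  0  0  0  0  0  0
  c 0  1  1  1  1  1  1
  b 0  1  2  2  2  2  2
  d 0  1  2  2  2  2  2
  d 0  1  2  2  2  2  2
  d 0  1  2  2  2  2  2
LCS: 'cb'
LCS length = 2

2


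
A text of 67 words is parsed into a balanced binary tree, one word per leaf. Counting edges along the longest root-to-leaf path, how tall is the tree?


In a balanced binary tree with n leaves the deepest leaf is ceil(log2(n)) edges below the root.
log2(67) = 6.0661
ceil(6.0661) = 7
height (edges) = 7

7


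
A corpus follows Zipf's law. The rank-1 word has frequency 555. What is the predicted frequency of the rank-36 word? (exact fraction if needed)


Zipf's law: freq(rank) = f1 / rank
f1 = 555, rank = 36
freq = 555 / 36
GCD(555, 36) = 3
Simplified: 185/12

185/12


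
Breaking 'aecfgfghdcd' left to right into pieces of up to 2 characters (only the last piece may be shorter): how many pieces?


'aecfgfghdcd' has 11 characters.
Chunking with max size 2:
  Chunk 1: 'ae' (positions 0-1)
  Chunk 2: 'cf' (positions 2-3)
  Chunk 3: 'gf' (positions 4-5)
  Chunk 4: 'gh' (positions 6-7)
  Chunk 5: 'dc' (positions 8-9)
  Chunk 6: 'd' (positions 10-10)
Total chunks: ceil(11 / 2) = 6

6


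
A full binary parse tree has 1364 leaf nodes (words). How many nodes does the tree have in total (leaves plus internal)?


Leaf nodes (terminals): 1364
Internal nodes = n - 1 = 1364 - 1 = 1363
Total = leaves + internal = 1364 + 1363 = 2727

2727


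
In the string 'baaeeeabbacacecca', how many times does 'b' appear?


Scanning 'baaeeeabbacacecca' for 'b':
  Position 0: 'b' -> MATCH (count: 1)
  Position 7: 'b' -> MATCH (count: 2)
  Position 8: 'b' -> MATCH (count: 3)
Total occurrences of 'b': 3

3


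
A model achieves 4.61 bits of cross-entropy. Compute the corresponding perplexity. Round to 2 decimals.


Perplexity formula: PP = 2^H
H = 4.61
PP = 2^4.61
Decompose: 2^4.61 = 2^4 * 2^0.61
2^4 = 16, 2^0.61 ~ 1.5262592
PP ~ 16 * 1.5262592 = 24.4201472
Rounded to 2 decimals: 24.42

24.42


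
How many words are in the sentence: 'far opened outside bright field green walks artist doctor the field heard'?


Counting words by splitting on spaces:
  Word 1: 'far'
  Word 2: 'opened'
  Word 3: 'outside'
  Word 4: 'bright'
  Word 5: 'field'
  Word 6: 'green'
  Word 7: 'walks'
  Word 8: 'artist'
  Word 9: 'doctor'
  Word 10: 'the'
  Word 11: 'field'
  Word 12: 'heard'
Total words: 12

12


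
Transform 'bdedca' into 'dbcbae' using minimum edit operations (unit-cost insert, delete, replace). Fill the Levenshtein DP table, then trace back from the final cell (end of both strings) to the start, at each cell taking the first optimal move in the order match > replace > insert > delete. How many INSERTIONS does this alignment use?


Edit distance = 5. Backtracking from cell (6, 6) with preference match > replace > insert > delete,
then listing the resulting alignment 'bdedca' -> 'dbcbae' left to right:
  Step 1: delete 'b'
  Step 2: keep 'd'
  Step 3: replace e->b
  Step 4: replace d->c
  Step 5: replace c->b
  Step 6: keep 'a'
  Step 7: insert 'e' [insertion #1]
Total insertions: 1

1


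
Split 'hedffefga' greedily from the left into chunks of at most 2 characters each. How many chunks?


'hedffefga' has 9 characters.
Chunking with max size 2:
  Chunk 1: 'he' (positions 0-1)
  Chunk 2: 'df' (positions 2-3)
  Chunk 3: 'fe' (positions 4-5)
  Chunk 4: 'fg' (positions 6-7)
  Chunk 5: 'a' (positions 8-8)
Total chunks: ceil(9 / 2) = 5

5


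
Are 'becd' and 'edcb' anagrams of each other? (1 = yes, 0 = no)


Sort characters of 'becd': 'bcde'
Sort characters of 'edcb': 'bcde'
Sorted forms match -> they ARE anagrams
Result: 1

1


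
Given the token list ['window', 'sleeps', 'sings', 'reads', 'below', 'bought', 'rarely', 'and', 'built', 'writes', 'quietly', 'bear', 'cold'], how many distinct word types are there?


Listing all tokens and tracking unique types:
  Token 1: 'window' -> NEW (unique so far: 1)
  Token 2: 'sleeps' -> NEW (unique so far: 2)
  Token 3: 'sings' -> NEW (unique so far: 3)
  Token 4: 'reads' -> NEW (unique so far: 4)
  Token 5: 'below' -> NEW (unique so far: 5)
  Token 6: 'bought' -> NEW (unique so far: 6)
  Token 7: 'rarely' -> NEW (unique so far: 7)
  Token 8: 'and' -> NEW (unique so far: 8)
  Token 9: 'built' -> NEW (unique so far: 9)
  Token 10: 'writes' -> NEW (unique so far: 10)
  Token 11: 'quietly' -> NEW (unique so far: 11)
  Token 12: 'bear' -> NEW (unique so far: 12)
  Token 13: 'cold' -> NEW (unique so far: 13)
Unique types: ('and', 'bear', 'below', 'bought', 'built', 'cold', 'quietly', 'rarely', 'reads', 'sings', 'sleeps', 'window', 'writes')
Vocabulary size: 13

13


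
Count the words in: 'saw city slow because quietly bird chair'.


Counting words by splitting on spaces:
  Word 1: 'saw'
  Word 2: 'city'
  Word 3: 'slow'
  Word 4: 'because'
  Word 5: 'quietly'
  Word 6: 'bird'
  Word 7: 'chair'
Total words: 7

7


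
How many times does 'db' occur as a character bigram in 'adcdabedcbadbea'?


Scanning 'adcdabedcbadbea' for bigram 'db':
  Position 0: 'ad' -> no
  Position 1: 'dc' -> no
  Position 2: 'cd' -> no
  Position 3: 'da' -> no
  Position 4: 'ab' -> no
  Position 5: 'be' -> no
  Position 6: 'ed' -> no
  Position 7: 'dc' -> no
  Position 8: 'cb' -> no
  Position 9: 'ba' -> no
  Position 10: 'ad' -> no
  Position 11: 'db' -> MATCH
  Position 12: 'be' -> no
  Position 13: 'ea' -> no
Total matches: 1

1


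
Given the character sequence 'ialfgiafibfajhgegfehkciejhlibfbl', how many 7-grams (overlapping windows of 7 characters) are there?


String 'ialfgiafibfajhgegfehkciejhlibfbl' has length L = 32.
Number of overlapping n-grams = L - n + 1
Substituting: 32 - 7 + 1 = 26

26


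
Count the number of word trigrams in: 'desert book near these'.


Word trigrams from [4] words:
  Trigram 1: (desert book near)
  Trigram 2: (book near these)
Total word trigrams: 4 - 2 = 2

2


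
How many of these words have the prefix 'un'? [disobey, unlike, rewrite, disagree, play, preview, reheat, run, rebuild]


Checking each word for prefix 'un':
  'disobey' -> no (count: 0)
  'unlike' -> YES, starts with 'un' (count: 1)
  'rewrite' -> no (count: 1)
  'disagree' -> no (count: 1)
  'play' -> no (count: 1)
  'preview' -> no (count: 1)
  'reheat' -> no (count: 1)
  'run' -> no (count: 1)
  'rebuild' -> no (count: 1)
Total with prefix 'un': 1

1


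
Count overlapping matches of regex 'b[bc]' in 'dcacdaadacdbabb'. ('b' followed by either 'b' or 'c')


Pattern: b[bc] means 'b' followed by either 'b' or 'c'.
Scanning 'dcacdaadacdbabb' position-by-position:
  Pos 0: window 'dc' -> no
  Pos 1: window 'ca' -> no
  Pos 2: window 'ac' -> no
  Pos 3: window 'cd' -> no
  Pos 4: window 'da' -> no
  Pos 5: window 'aa' -> no
  Pos 6: window 'ad' -> no
  Pos 7: window 'da' -> no
  Pos 8: window 'ac' -> no
  Pos 9: window 'cd' -> no
  Pos 10: window 'db' -> no
  Pos 11: window 'ba' -> no
  Pos 12: window 'ab' -> no
  Pos 13: window 'bb' -> MATCH
  Pos 14: window 'b' -> no
Total matches: 1

1


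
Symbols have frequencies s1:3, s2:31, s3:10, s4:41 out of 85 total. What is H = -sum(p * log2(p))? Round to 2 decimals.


Computing entropy H = -sum(p_i * log2(p_i)):
  s1: p = 3/85 = 0.0353, -p*log2(p) = 0.1703
  s2: p = 31/85 = 0.3647, -p*log2(p) = 0.5307
  s3: p = 10/85 = 0.1176, -p*log2(p) = 0.3632
  s4: p = 41/85 = 0.4824, -p*log2(p) = 0.5074
H = sum of terms = 1.5716
Rounded to 2 decimals: 1.57

1.57


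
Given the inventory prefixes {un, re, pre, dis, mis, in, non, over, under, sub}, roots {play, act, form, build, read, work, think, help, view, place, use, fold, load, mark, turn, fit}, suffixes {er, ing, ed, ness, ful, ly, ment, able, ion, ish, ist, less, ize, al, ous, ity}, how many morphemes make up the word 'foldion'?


Segmenting 'foldion' against the inventory:
  'fold' -> root (morpheme 1)
  'ion' -> suffix (morpheme 2)
Total morphemes: 2

2


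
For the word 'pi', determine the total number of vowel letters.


Scanning each character of 'pi':
  Position 1: 'p' -> consonant (running count: 0)
  Position 2: 'i' -> vowel (running count: 1)
Total vowels: 1

1


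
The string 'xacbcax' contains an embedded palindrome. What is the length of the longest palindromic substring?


Scanning 'xacbcax' for palindromic substrings.
Substring at positions 0-6: 'xacbcax'.
Check: reverse('xacbcax') = 'xacbcax' -> palindrome confirmed.
No longer palindromic substring exists; longest length = 7

7


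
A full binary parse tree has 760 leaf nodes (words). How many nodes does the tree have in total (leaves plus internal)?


Leaf nodes (terminals): 760
Internal nodes = n - 1 = 760 - 1 = 759
Total = leaves + internal = 760 + 759 = 1519

1519


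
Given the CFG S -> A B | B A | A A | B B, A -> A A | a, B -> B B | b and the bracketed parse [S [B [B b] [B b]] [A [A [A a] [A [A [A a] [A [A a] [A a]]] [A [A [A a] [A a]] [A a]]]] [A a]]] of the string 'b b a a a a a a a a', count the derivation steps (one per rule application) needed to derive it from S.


Every bracketed nonterminal node [X ...] in the tree is produced by exactly one rule application.
Reading the tree off as a leftmost derivation:
  Step 1: S  =>  B A   (applied S -> B A)
  Step 2: B A  =>  B B A   (applied B -> B B)
  Step 3: B B A  =>  b B A   (applied B -> b)
  Step 4: b B A  =>  b b A   (applied B -> b)
  Step 5: b b A  =>  b b A A   (applied A -> A A)
  Step 6: b b A A  =>  b b A A A   (applied A -> A A)
  Step 7: b b A A A  =>  b b a A A   (applied A -> a)
  Step 8: b b a A A  =>  b b a A A A   (applied A -> A A)
  Step 9: b b a A A A  =>  b b a A A A A   (applied A -> A A)
  Step 10: b b a A A A A  =>  b b a a A A A   (applied A -> a)
  Step 11: b b a a A A A  =>  b b a a A A A A   (applied A -> A A)
  Step 12: b b a a A A A A  =>  b b a a a A A A   (applied A -> a)
  Step 13: b b a a a A A A  =>  b b a a a a A A   (applied A -> a)
  Step 14: b b a a a a A A  =>  b b a a a a A A A   (applied A -> A A)
  Step 15: b b a a a a A A A  =>  b b a a a a A A A A   (applied A -> A A)
  Step 16: b b a a a a A A A A  =>  b b a a a a a A A A   (applied A -> a)
  Step 17: b b a a a a a A A A  =>  b b a a a a a a A A   (applied A -> a)
  Step 18: b b a a a a a a A A  =>  b b a a a a a a a A   (applied A -> a)
  Step 19: b b a a a a a a a A  =>  b b a a a a a a a a   (applied A -> a)
Final yield: b b a a a a a a a a
Total rewrite steps: 19

19


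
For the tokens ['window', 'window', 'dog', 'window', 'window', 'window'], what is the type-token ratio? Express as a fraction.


Tokens: 6
Unique types: ('dog', 'window') = 2
TTR = 2/6
Simplify: divide both by 2 -> 1/3
TTR = 1/3

1/3


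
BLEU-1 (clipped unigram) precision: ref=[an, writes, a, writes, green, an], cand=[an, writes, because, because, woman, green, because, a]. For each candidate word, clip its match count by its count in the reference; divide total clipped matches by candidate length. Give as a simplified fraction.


Reference word counts: {'a': 1, 'an': 2, 'green': 1, 'writes': 2}
Checking each candidate word (with clipping):
  'an' -> in reference (ref count 2, used 1/2) -> match (matches: 1)
  'writes' -> in reference (ref count 2, used 1/2) -> match (matches: 2)
  'because' -> not in reference -> no match (matches: 2)
  'because' -> not in reference -> no match (matches: 2)
  'woman' -> not in reference -> no match (matches: 2)
  'green' -> in reference (ref count 1, used 1/1) -> match (matches: 3)
  'because' -> not in reference -> no match (matches: 3)
  'a' -> in reference (ref count 1, used 1/1) -> match (matches: 4)
Clipped matches: 4, Candidate length: 8
Precision = 4/8 = 1/2

1/2


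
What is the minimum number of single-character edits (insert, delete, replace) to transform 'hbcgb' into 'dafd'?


Building DP table for s1='hbcgb' (len 5) and s2='dafd' (len 4):
       d  a  f  d
    0  1  2  3  4
  h 1  1  2  3  4
  b 2  2  2  3  4
  c 3  3  3  3  4
  g 4  4  4  4  4
  b 5  5  5  5  5
Edit distance = dp[5][4] = 5

5


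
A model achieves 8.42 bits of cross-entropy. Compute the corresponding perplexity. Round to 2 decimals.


Perplexity formula: PP = 2^H
H = 8.42
PP = 2^8.42
Decompose: 2^8.42 = 2^8 * 2^0.42
2^8 = 256, 2^0.42 ~ 1.3379276
PP ~ 256 * 1.3379276 = 342.5094656
Rounded to 2 decimals: 342.51

342.51


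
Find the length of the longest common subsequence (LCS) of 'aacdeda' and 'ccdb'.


DP table for LCS of 'aacdeda' and 'ccdb':
       c  c  d  b
    0  0  0  0  0
  a 0  0  0  0  0
  a 0  0  0  0  0
  c 0  1  1  1  1
  d 0  1  1  2  2
  e 0  1  1  2  2
  d 0  1  1  2  2
  a 0  1  1  2  2
LCS: 'cd'
LCS length = 2

2


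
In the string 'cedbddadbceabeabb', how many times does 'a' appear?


Scanning 'cedbddadbceabeabb' for 'a':
  Position 6: 'a' -> MATCH (count: 1)
  Position 11: 'a' -> MATCH (count: 2)
  Position 14: 'a' -> MATCH (count: 3)
Total occurrences of 'a': 3

3


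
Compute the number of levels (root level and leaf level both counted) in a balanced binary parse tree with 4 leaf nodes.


In a balanced binary tree with n leaves the deepest leaf is ceil(log2(n)) edges below the root,
so counting node levels inclusive of root and leaves gives ceil(log2(n)) + 1 levels.
log2(4) = 2.0000
ceil(2.0000) = 2
levels = 2 + 1 = 3

3


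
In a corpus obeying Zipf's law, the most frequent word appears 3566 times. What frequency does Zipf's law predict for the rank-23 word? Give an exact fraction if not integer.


Zipf's law: freq(rank) = f1 / rank
f1 = 3566, rank = 23
freq = 3566 / 23
GCD(3566, 23) = 1
Simplified: 3566/23

3566/23


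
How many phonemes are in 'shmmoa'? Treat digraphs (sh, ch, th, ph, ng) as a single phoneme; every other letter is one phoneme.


Parsing 'shmmoa' greedily, digraphs first:
  'sh' -> digraph (1 consonant phoneme) (phonemes so far: 1)
  'm' -> consonant phoneme (phonemes so far: 2)
  'm' -> consonant phoneme (phonemes so far: 3)
  'o' -> vowel phoneme (phonemes so far: 4)
  'a' -> vowel phoneme (phonemes so far: 5)
Total phonemes: 5

5


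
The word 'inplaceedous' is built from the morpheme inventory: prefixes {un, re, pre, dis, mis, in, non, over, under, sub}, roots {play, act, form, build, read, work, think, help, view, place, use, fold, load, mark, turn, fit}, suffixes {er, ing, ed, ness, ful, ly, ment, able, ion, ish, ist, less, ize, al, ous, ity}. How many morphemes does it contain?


Segmenting 'inplaceedous' against the inventory:
  'in' -> prefix (morpheme 1)
  'place' -> root (morpheme 2)
  'ed' -> suffix (morpheme 3)
  'ous' -> suffix (morpheme 4)
Total morphemes: 4

4


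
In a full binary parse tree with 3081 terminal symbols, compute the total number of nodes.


Leaf nodes (terminals): 3081
Internal nodes = n - 1 = 3081 - 1 = 3080
Total = leaves + internal = 3081 + 3080 = 6161

6161


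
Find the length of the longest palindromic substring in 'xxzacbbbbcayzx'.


Scanning 'xxzacbbbbcayzx' for palindromic substrings.
Substring at positions 3-10: 'acbbbbca'.
Check: reverse('acbbbbca') = 'acbbbbca' -> palindrome confirmed.
Neighbouring characters ('z' / 'y') break symmetry, so it cannot extend further.
No longer palindromic substring exists; longest length = 8

8


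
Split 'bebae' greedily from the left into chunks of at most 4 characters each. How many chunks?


'bebae' has 5 characters.
Chunking with max size 4:
  Chunk 1: 'beba' (positions 0-3)
  Chunk 2: 'e' (positions 4-4)
Total chunks: ceil(5 / 4) = 2

2


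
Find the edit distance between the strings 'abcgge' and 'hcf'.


Building DP table for s1='abcgge' (len 6) and s2='hcf' (len 3):
       h  c  f
    0  1  2  3
  a 1  1  2  3
  b 2  2  2  3
  c 3  3  2  3
  g 4  4  3  3
  g 5  5  4  4
  e 6  6  5  5
Edit distance = dp[6][3] = 5

5


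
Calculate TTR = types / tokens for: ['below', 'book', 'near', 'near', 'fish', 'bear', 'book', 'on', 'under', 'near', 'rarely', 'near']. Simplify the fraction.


Tokens: 12
Unique types: ('bear', 'below', 'book', 'fish', 'near', 'on', 'rarely', 'under') = 8
TTR = 8/12
Simplify: divide both by 4 -> 2/3
TTR = 2/3

2/3


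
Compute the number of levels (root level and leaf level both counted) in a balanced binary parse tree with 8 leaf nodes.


In a balanced binary tree with n leaves the deepest leaf is ceil(log2(n)) edges below the root,
so counting node levels inclusive of root and leaves gives ceil(log2(n)) + 1 levels.
log2(8) = 3.0000
ceil(3.0000) = 3
levels = 3 + 1 = 4

4


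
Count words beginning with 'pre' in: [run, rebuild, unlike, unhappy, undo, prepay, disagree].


Checking each word for prefix 'pre':
  'run' -> no (count: 0)
  'rebuild' -> no (count: 0)
  'unlike' -> no (count: 0)
  'unhappy' -> no (count: 0)
  'undo' -> no (count: 0)
  'prepay' -> YES, starts with 'pre' (count: 1)
  'disagree' -> no (count: 1)
Total with prefix 'pre': 1

1


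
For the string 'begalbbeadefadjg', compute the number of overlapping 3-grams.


String 'begalbbeadefadjg' has length L = 16.
Number of overlapping n-grams = L - n + 1
Substituting: 16 - 3 + 1 = 14

14


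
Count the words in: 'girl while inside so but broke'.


Counting words by splitting on spaces:
  Word 1: 'girl'
  Word 2: 'while'
  Word 3: 'inside'
  Word 4: 'so'
  Word 5: 'but'
  Word 6: 'broke'
Total words: 6

6


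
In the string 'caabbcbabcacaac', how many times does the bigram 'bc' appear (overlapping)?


Scanning 'caabbcbabcacaac' for bigram 'bc':
  Position 0: 'ca' -> no
  Position 1: 'aa' -> no
  Position 2: 'ab' -> no
  Position 3: 'bb' -> no
  Position 4: 'bc' -> MATCH
  Position 5: 'cb' -> no
  Position 6: 'ba' -> no
  Position 7: 'ab' -> no
  Position 8: 'bc' -> MATCH
  Position 9: 'ca' -> no
  Position 10: 'ac' -> no
  Position 11: 'ca' -> no
  Position 12: 'aa' -> no
  Position 13: 'ac' -> no
Total matches: 2

2


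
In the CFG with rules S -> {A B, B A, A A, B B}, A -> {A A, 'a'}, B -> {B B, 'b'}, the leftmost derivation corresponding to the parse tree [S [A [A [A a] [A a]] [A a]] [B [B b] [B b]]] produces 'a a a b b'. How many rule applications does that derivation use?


Every bracketed nonterminal node [X ...] in the tree is produced by exactly one rule application.
Reading the tree off as a leftmost derivation:
  Step 1: S  =>  A B   (applied S -> A B)
  Step 2: A B  =>  A A B   (applied A -> A A)
  Step 3: A A B  =>  A A A B   (applied A -> A A)
  Step 4: A A A B  =>  a A A B   (applied A -> a)
  Step 5: a A A B  =>  a a A B   (applied A -> a)
  Step 6: a a A B  =>  a a a B   (applied A -> a)
  Step 7: a a a B  =>  a a a B B   (applied B -> B B)
  Step 8: a a a B B  =>  a a a b B   (applied B -> b)
  Step 9: a a a b B  =>  a a a b b   (applied B -> b)
Final yield: a a a b b
Total rewrite steps: 9

9


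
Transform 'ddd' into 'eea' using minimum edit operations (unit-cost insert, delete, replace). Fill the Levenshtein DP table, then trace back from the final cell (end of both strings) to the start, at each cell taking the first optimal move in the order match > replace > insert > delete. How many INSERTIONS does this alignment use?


Edit distance = 3. Backtracking from cell (3, 3) with preference match > replace > insert > delete,
then listing the resulting alignment 'ddd' -> 'eea' left to right:
  Step 1: replace d->e
  Step 2: replace d->e
  Step 3: replace d->a
Total insertions: 0

0


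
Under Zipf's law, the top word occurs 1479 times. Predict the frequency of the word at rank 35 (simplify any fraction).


Zipf's law: freq(rank) = f1 / rank
f1 = 1479, rank = 35
freq = 1479 / 35
GCD(1479, 35) = 1
Simplified: 1479/35

1479/35


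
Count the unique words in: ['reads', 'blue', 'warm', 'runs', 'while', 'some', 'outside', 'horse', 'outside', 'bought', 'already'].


Listing all tokens and tracking unique types:
  Token 1: 'reads' -> NEW (unique so far: 1)
  Token 2: 'blue' -> NEW (unique so far: 2)
  Token 3: 'warm' -> NEW (unique so far: 3)
  Token 4: 'runs' -> NEW (unique so far: 4)
  Token 5: 'while' -> NEW (unique so far: 5)
  Token 6: 'some' -> NEW (unique so far: 6)
  Token 7: 'outside' -> NEW (unique so far: 7)
  Token 8: 'horse' -> NEW (unique so far: 8)
  Token 9: 'outside' -> duplicate (unique so far: 8)
  Token 10: 'bought' -> NEW (unique so far: 9)
  Token 11: 'already' -> NEW (unique so far: 10)
Unique types: ('already', 'blue', 'bought', 'horse', 'outside', 'reads', 'runs', 'some', 'warm', 'while')
Vocabulary size: 10

10


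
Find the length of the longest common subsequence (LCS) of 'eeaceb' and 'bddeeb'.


DP table for LCS of 'eeaceb' and 'bddeeb':
       b  d  d  e  e  b
    0  0  0  0  0  0  0
  e 0  0  0  0  1  1  1
  e 0  0  0  0  1  2  2
  a 0  0  0  0  1  2  2
  c 0  0  0  0  1  2  2
  e 0  0  0  0  1  2  2
  b 0  1  1  1  1  2  3
LCS: 'eeb'
LCS length = 3

3


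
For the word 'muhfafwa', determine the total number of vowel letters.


Scanning each character of 'muhfafwa':
  Position 1: 'm' -> consonant (running count: 0)
  Position 2: 'u' -> vowel (running count: 1)
  Position 3: 'h' -> consonant (running count: 1)
  Position 4: 'f' -> consonant (running count: 1)
  Position 5: 'a' -> vowel (running count: 2)
  Position 6: 'f' -> consonant (running count: 2)
  Position 7: 'w' -> consonant (running count: 2)
  Position 8: 'a' -> vowel (running count: 3)
Total vowels: 3

3


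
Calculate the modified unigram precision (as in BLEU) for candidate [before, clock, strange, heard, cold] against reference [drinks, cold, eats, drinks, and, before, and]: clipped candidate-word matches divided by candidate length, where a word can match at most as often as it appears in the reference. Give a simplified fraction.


Reference word counts: {'and': 2, 'before': 1, 'cold': 1, 'drinks': 2, 'eats': 1}
Checking each candidate word (with clipping):
  'before' -> in reference (ref count 1, used 1/1) -> match (matches: 1)
  'clock' -> not in reference -> no match (matches: 1)
  'strange' -> not in reference -> no match (matches: 1)
  'heard' -> not in reference -> no match (matches: 1)
  'cold' -> in reference (ref count 1, used 1/1) -> match (matches: 2)
Clipped matches: 2, Candidate length: 5
Precision = 2/5

2/5
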